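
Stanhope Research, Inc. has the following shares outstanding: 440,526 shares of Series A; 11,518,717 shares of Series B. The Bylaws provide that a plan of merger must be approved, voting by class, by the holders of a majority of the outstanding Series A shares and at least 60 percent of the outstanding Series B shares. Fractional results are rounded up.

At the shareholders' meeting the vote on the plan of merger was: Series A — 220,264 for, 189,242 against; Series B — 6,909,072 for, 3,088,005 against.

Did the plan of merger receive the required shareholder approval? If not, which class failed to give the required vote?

Not approved — the Series B shares did not give the required vote.

Series A: a majority of 440526 is 220264; 220,264 required, 220,264 in favor — approved.
Series B: 3/5 of 11518717 = 6911230.20, rounded up to 6911231; 6,911,231 required, 6,909,072 in favor — not approved.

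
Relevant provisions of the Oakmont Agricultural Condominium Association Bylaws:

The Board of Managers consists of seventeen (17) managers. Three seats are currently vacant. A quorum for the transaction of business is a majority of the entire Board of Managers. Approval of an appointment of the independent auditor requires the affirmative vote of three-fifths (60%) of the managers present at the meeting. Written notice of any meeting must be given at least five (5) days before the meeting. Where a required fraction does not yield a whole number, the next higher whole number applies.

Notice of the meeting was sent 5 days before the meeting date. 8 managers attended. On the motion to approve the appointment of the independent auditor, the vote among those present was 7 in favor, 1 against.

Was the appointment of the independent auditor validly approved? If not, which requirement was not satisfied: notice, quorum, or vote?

Notice: 5 days given; 5 required (5 ≥ 5). Satisfied.
Quorum: 8 present; quorum is 9. Not satisfied.
Vote: the appointment of the independent auditor requires three-fifths of the managers present (8). 3/5 of 8 = 4.80, rounded up to 5, so 5 affirmative votes are needed; 7 voted in favor. Satisfied. (Moot — without a quorum no business can be validly transacted.)

Invalid — quorum requirement not satisfied.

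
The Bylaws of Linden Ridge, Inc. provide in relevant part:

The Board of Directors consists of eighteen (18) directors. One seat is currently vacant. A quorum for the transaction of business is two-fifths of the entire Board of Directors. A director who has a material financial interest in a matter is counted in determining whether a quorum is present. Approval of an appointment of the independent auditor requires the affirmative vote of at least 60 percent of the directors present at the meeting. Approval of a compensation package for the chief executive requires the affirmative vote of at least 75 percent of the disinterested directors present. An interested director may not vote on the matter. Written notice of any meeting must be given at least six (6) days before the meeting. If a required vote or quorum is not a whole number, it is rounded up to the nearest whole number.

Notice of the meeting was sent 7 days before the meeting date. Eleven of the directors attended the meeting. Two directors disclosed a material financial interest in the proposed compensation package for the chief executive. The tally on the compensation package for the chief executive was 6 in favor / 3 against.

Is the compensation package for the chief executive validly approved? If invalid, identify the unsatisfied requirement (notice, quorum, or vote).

Invalid — vote requirement not satisfied.

Notice: 7 days given; 6 required (7 ≥ 6). Satisfied.
Quorum: 11 present (interested directors count toward quorum); quorum is 8. Satisfied.
Vote: the compensation package for the chief executive requires three-fourths of the disinterested directors present (11 − 2 = 9). 3/4 of 9 = 6.75, rounded up to 7, so 7 affirmative votes are needed; 6 voted in favor. Not satisfied.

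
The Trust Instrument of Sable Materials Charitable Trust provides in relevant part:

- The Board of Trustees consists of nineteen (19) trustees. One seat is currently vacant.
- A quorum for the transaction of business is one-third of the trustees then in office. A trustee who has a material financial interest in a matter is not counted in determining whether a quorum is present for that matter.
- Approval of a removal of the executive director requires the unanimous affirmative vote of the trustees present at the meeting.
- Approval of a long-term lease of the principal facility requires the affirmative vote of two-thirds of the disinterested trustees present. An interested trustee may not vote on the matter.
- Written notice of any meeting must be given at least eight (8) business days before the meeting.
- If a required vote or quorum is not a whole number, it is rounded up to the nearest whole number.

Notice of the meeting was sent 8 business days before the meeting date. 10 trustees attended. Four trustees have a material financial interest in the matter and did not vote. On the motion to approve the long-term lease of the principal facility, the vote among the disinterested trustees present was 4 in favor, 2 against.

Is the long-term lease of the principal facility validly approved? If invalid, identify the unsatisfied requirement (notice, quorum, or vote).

Valid — all requirements satisfied.

Notice: 8 business days given; 8 required (8 ≥ 8). Satisfied.
Quorum: 10 present, but the 4 interested trustees do not count, leaving 6. Quorum is 6. Satisfied.
Vote: the long-term lease of the principal facility requires two-thirds of the disinterested trustees present (10 − 4 = 6). 2/3 of 6 = 4, so 4 affirmative votes are needed; 4 voted in favor. Satisfied.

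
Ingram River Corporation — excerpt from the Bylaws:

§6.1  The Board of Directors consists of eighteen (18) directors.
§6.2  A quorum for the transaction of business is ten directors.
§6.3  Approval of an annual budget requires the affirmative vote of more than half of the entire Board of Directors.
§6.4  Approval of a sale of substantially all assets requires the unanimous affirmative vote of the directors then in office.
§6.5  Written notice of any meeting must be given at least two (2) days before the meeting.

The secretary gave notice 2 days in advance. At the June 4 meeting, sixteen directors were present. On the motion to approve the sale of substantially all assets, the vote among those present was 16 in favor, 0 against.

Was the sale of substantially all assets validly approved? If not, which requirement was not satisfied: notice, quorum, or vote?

Notice: 2 days given; 2 required (2 ≥ 2). Satisfied.
Quorum: 16 present; quorum is 10. Satisfied.
Vote: the sale of substantially all assets requires the unanimous vote of the directors then in office (18). Unanimous means all 18, so 18 affirmative votes are needed; 16 voted in favor. Not satisfied.

Invalid — vote requirement not satisfied.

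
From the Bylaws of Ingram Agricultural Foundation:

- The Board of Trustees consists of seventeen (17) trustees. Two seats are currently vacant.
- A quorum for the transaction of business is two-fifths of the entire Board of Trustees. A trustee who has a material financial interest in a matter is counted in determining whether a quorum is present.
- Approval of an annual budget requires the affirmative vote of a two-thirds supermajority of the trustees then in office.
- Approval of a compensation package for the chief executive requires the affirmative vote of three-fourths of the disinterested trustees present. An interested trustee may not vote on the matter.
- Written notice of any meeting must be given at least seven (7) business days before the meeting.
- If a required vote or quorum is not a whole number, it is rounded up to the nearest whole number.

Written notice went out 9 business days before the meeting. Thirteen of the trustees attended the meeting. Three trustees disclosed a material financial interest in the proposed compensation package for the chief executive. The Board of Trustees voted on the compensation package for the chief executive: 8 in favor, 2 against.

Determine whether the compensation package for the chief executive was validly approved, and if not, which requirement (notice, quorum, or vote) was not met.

Notice: 9 business days given; 7 required (9 ≥ 7). Satisfied.
Quorum: 13 present (interested trustees count toward quorum); quorum is 7. Satisfied.
Vote: the compensation package for the chief executive requires three-fourths of the disinterested trustees present (13 − 3 = 10). 3/4 of 10 = 7.50, rounded up to 8, so 8 affirmative votes are needed; 8 voted in favor. Satisfied.

Valid — all requirements satisfied.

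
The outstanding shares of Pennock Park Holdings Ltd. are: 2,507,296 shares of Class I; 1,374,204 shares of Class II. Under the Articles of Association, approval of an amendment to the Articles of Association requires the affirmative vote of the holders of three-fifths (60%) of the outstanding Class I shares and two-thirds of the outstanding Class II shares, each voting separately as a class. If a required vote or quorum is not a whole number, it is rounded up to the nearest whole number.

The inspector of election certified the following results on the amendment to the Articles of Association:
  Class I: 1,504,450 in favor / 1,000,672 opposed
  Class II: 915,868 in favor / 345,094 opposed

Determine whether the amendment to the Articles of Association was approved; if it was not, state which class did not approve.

Class I: 3/5 of 2507296 = 1504377.60, rounded up to 1504378; 1,504,378 required, 1,504,450 in favor — approved.
Class II: 2/3 of 1374204 = 916136; 916,136 required, 915,868 in favor — not approved.

Not approved — the Class II shares did not give the required vote.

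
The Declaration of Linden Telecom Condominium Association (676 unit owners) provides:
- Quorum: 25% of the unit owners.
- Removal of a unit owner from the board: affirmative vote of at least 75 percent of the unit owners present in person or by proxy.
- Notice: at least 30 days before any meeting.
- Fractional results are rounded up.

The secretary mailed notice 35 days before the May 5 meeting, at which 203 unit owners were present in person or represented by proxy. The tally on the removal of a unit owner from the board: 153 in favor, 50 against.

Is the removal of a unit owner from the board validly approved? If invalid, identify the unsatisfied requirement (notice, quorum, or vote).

Valid — all requirements satisfied.

Notice: 35 days given; 30 required. Satisfied.
Quorum: 25% of 676 = 169; 203 present. Satisfied.
Vote: requires three-fourths of those present (203); 3/4 of 203 = 152.25, rounded up to 153, so 153 needed; 153 in favor. Satisfied.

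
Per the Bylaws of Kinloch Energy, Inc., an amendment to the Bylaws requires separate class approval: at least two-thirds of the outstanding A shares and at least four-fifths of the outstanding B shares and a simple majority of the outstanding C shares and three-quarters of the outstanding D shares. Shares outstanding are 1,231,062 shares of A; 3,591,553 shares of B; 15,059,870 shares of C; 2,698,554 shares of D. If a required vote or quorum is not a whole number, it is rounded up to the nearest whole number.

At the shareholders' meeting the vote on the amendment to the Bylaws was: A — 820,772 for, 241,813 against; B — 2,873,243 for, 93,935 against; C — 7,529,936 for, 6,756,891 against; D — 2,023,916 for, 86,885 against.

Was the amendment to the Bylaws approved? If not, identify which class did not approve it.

A: 2/3 of 1231062 = 820708; 820,708 required, 820,772 in favor — approved.
B: 4/5 of 3591553 = 2873242.40, rounded up to 2873243; 2,873,243 required, 2,873,243 in favor — approved.
C: a majority of 15059870 is 7529936; 7,529,936 required, 7,529,936 in favor — approved.
D: 3/4 of 2698554 = 2023915.50, rounded up to 2023916; 2,023,916 required, 2,023,916 in favor — approved.

Approved — every class gave the required vote.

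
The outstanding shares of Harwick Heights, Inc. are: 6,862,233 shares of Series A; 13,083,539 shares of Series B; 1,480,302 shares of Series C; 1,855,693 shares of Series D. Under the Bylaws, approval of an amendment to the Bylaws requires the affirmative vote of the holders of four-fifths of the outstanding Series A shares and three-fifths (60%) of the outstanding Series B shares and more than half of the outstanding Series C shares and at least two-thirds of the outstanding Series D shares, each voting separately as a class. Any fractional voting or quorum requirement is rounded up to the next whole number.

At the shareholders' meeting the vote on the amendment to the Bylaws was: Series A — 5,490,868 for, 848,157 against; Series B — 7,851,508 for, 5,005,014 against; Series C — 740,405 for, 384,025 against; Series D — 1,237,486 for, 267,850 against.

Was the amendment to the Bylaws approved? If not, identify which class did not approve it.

Approved — every class gave the required vote.

Series A: 4/5 of 6862233 = 5489786.40, rounded up to 5489787; 5,489,787 required, 5,490,868 in favor — approved.
Series B: 3/5 of 13083539 = 7850123.40, rounded up to 7850124; 7,850,124 required, 7,851,508 in favor — approved.
Series C: a majority of 1480302 is 740152; 740,152 required, 740,405 in favor — approved.
Series D: 2/3 of 1855693 = 1237128.67, rounded up to 1237129; 1,237,129 required, 1,237,486 in favor — approved.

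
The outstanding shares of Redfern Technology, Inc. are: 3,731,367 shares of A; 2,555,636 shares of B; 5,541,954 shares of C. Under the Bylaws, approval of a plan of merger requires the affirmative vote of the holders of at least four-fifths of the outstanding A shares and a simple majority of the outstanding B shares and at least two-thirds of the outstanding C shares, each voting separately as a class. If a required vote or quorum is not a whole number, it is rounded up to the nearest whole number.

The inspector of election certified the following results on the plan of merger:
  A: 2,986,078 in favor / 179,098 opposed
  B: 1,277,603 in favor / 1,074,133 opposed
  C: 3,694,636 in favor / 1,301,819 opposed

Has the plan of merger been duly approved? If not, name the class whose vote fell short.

A: 4/5 of 3731367 = 2985093.60, rounded up to 2985094; 2,985,094 required, 2,986,078 in favor — approved.
B: a majority of 2555636 is 1277819; 1,277,819 required, 1,277,603 in favor — not approved.
C: 2/3 of 5541954 = 3694636; 3,694,636 required, 3,694,636 in favor — approved.

Not approved — the B shares did not give the required vote.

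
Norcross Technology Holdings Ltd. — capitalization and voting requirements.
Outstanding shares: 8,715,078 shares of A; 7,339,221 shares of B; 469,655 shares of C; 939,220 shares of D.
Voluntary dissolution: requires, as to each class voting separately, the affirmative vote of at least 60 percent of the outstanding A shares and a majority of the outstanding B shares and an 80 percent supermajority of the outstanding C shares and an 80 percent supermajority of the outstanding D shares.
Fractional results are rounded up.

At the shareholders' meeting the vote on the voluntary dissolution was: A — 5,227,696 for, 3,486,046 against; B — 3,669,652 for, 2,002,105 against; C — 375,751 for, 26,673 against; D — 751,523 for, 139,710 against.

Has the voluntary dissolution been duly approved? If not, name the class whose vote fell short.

Not approved — the A shares did not give the required vote.

A: 3/5 of 8715078 = 5229046.80, rounded up to 5229047; 5,229,047 required, 5,227,696 in favor — not approved.
B: a majority of 7339221 is 3669611; 3,669,611 required, 3,669,652 in favor — approved.
C: 4/5 of 469655 = 375724; 375,724 required, 375,751 in favor — approved.
D: 4/5 of 939220 = 751376; 751,376 required, 751,523 in favor — approved.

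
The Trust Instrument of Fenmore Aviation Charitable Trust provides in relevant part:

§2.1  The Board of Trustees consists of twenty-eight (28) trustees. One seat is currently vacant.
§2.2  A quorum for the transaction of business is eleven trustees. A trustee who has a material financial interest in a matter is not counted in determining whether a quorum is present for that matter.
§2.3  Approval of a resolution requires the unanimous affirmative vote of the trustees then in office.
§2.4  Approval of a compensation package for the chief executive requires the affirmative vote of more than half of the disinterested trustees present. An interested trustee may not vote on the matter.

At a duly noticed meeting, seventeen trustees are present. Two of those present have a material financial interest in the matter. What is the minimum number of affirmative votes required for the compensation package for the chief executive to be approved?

8

The compensation package for the chief executive requires a majority of the disinterested trustees present (17 − 2 = 15).
A majority of 15 is 8.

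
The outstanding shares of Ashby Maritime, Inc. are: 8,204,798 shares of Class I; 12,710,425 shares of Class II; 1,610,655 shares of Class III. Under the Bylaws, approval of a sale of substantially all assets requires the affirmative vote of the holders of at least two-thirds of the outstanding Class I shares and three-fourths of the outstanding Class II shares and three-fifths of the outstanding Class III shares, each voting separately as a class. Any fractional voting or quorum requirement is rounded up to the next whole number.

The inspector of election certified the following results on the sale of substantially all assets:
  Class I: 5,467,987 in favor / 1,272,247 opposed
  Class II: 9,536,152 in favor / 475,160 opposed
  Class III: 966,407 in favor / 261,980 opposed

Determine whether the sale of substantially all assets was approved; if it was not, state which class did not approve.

Not approved — the Class I shares did not give the required vote.

Class I: 2/3 of 8204798 = 5469865.33, rounded up to 5469866; 5,469,866 required, 5,467,987 in favor — not approved.
Class II: 3/4 of 12710425 = 9532818.75, rounded up to 9532819; 9,532,819 required, 9,536,152 in favor — approved.
Class III: 3/5 of 1610655 = 966393; 966,393 required, 966,407 in favor — approved.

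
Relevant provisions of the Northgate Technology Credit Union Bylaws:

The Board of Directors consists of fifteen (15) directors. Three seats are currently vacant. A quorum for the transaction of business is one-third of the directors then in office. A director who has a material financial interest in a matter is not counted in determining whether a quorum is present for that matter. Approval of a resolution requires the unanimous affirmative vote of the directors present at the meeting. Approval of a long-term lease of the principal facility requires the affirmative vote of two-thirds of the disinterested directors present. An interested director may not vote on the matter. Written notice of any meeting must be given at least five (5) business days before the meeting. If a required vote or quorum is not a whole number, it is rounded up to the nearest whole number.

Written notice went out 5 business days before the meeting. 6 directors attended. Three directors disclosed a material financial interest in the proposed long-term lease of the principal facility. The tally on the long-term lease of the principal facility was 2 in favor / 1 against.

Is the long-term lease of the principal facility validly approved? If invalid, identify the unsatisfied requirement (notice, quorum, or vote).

Notice: 5 business days given; 5 required (5 ≥ 5). Satisfied.
Quorum: 6 present, but the 3 interested directors do not count, leaving 3. Quorum is 4. Not satisfied.
Vote: the long-term lease of the principal facility requires two-thirds of the disinterested directors present (6 − 3 = 3). 2/3 of 3 = 2, so 2 affirmative votes are needed; 2 voted in favor. Satisfied. (Moot — without a quorum no business can be validly transacted.)

Invalid — quorum requirement not satisfied.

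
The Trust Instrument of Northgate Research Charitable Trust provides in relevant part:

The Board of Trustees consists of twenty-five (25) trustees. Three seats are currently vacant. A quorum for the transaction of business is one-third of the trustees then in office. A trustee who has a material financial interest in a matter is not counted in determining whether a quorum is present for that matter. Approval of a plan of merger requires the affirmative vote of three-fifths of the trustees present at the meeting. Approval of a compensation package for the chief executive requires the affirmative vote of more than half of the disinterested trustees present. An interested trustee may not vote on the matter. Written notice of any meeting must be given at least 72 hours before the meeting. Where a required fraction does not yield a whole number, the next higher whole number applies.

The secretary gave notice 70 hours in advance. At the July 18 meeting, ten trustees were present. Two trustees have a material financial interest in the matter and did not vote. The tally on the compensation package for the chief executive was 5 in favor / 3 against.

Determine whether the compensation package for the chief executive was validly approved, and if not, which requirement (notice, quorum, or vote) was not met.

Invalid — notice requirement not satisfied.

Notice: 70 hours given; 72 required (70 < 72). Not satisfied.
Quorum: 10 present, but the 2 interested trustees do not count, leaving 8. Quorum is 8. Satisfied.
Vote: the compensation package for the chief executive requires a majority of the disinterested trustees present (10 − 2 = 8). A majority of 8 is 5, so 5 affirmative votes are needed; 5 voted in favor. Satisfied.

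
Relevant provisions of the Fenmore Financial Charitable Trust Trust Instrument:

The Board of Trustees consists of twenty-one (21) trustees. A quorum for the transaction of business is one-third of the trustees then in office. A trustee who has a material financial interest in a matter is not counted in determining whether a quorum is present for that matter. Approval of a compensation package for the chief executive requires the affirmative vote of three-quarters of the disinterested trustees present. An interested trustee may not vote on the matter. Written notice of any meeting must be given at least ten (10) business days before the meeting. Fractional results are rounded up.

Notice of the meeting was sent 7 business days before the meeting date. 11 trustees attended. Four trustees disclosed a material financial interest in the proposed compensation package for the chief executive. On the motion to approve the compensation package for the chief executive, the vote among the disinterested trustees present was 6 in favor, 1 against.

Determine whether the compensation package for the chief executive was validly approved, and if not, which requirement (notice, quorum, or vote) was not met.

Notice: 7 business days given; 10 required (7 < 10). Not satisfied.
Quorum: 11 present, but the 4 interested trustees do not count, leaving 7. Quorum is 7. Satisfied.
Vote: the compensation package for the chief executive requires three-fourths of the disinterested trustees present (11 − 4 = 7). 3/4 of 7 = 5.25, rounded up to 6, so 6 affirmative votes are needed; 6 voted in favor. Satisfied.

Invalid — notice requirement not satisfied.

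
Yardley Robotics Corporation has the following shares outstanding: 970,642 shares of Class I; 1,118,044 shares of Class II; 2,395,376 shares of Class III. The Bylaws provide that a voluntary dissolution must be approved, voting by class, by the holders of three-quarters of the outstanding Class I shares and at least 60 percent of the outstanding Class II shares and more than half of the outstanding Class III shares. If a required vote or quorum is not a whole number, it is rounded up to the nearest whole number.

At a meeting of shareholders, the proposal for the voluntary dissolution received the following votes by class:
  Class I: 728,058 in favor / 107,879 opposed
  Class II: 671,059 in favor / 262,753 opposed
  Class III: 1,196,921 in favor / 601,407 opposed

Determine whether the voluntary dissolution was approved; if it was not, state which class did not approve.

Not approved — the Class III shares did not give the required vote.

Class I: 3/4 of 970642 = 727981.50, rounded up to 727982; 727,982 required, 728,058 in favor — approved.
Class II: 3/5 of 1118044 = 670826.40, rounded up to 670827; 670,827 required, 671,059 in favor — approved.
Class III: a majority of 2395376 is 1197689; 1,197,689 required, 1,196,921 in favor — not approved.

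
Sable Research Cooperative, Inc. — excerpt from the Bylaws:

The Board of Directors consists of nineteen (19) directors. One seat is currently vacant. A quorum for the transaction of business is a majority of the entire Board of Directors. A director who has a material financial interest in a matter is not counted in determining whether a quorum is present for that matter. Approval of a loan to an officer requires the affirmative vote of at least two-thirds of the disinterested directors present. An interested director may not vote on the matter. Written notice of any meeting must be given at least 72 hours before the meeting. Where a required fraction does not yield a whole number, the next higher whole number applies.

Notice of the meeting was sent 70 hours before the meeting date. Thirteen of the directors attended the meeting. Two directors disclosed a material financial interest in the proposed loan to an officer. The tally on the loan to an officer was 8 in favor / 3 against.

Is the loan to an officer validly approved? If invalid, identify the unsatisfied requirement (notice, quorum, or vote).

Notice: 70 hours given; 72 required (70 < 72). Not satisfied.
Quorum: 13 present, but the 2 interested directors do not count, leaving 11. Quorum is 10. Satisfied.
Vote: the loan to an officer requires two-thirds of the disinterested directors present (13 − 2 = 11). 2/3 of 11 = 7.33, rounded up to 8, so 8 affirmative votes are needed; 8 voted in favor. Satisfied.

Invalid — notice requirement not satisfied.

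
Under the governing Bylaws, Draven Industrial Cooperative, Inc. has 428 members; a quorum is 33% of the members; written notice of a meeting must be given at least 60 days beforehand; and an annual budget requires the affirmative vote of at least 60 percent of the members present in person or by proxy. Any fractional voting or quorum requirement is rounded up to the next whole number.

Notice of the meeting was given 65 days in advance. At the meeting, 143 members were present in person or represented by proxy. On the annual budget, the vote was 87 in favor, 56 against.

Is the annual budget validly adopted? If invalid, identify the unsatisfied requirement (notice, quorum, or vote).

Valid — all requirements satisfied.

Notice: 65 days given; 60 required. Satisfied.
Quorum: 33% of 428 = 141.24, rounded up to 142; 143 present. Satisfied.
Vote: requires three-fifths of those present (143); 3/5 of 143 = 85.80, rounded up to 86, so 86 needed; 87 in favor. Satisfied.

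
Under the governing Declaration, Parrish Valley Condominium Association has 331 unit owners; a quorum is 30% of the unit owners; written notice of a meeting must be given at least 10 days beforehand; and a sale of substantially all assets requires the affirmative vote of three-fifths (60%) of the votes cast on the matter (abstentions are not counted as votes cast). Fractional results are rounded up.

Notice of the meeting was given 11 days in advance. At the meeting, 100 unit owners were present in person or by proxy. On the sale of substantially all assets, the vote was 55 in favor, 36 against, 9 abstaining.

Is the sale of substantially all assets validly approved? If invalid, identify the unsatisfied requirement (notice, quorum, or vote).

Notice: 11 days given; 10 required. Satisfied.
Quorum: 30% of 331 = 99.30, rounded up to 100; 100 present. Satisfied.
Vote: requires three-fifths of the votes cast (100 − 9 abstaining = 91); 3/5 of 91 = 54.60, rounded up to 55, so 55 needed; 55 in favor. Satisfied.

Valid — all requirements satisfied.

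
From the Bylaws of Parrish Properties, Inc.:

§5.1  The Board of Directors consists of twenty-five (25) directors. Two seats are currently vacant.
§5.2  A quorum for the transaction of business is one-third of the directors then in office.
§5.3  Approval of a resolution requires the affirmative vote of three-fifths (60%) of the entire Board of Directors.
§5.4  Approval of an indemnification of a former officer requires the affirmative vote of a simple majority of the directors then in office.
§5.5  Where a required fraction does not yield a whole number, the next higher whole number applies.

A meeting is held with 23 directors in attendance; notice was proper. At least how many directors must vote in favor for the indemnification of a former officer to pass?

The indemnification of a former officer requires a majority of the directors then in office (23).
A majority of 23 is 12.

12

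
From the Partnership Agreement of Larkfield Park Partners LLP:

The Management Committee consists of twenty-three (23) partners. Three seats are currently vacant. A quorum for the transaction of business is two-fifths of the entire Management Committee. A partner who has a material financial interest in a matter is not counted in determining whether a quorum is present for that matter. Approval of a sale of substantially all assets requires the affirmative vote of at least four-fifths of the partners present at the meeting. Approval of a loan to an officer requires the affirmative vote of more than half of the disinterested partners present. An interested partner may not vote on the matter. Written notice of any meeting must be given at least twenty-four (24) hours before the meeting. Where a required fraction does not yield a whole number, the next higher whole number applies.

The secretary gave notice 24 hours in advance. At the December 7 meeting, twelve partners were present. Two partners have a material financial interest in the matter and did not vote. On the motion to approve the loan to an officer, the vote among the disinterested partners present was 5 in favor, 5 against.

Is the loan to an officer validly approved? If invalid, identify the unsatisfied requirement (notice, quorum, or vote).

Invalid — vote requirement not satisfied.

Notice: 24 hours given; 24 required (24 ≥ 24). Satisfied.
Quorum: 12 present, but the 2 interested partners do not count, leaving 10. Quorum is 10. Satisfied.
Vote: the loan to an officer requires a majority of the disinterested partners present (12 − 2 = 10). A majority of 10 is 6, so 6 affirmative votes are needed; 5 voted in favor. Not satisfied.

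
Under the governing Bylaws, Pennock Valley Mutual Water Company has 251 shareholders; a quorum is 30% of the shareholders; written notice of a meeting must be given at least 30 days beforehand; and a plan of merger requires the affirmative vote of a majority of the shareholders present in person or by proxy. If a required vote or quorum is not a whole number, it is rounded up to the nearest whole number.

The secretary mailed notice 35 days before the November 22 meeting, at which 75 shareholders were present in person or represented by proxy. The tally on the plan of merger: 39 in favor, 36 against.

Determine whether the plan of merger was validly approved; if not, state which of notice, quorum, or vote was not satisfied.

Notice: 35 days given; 30 required. Satisfied.
Quorum: 30% of 251 = 75.30, rounded up to 76; 75 present. Not satisfied.
Vote: requires a majority of those present (75); a majority of 75 is 38, so 38 needed; 39 in favor. Satisfied.

Invalid — quorum requirement not satisfied.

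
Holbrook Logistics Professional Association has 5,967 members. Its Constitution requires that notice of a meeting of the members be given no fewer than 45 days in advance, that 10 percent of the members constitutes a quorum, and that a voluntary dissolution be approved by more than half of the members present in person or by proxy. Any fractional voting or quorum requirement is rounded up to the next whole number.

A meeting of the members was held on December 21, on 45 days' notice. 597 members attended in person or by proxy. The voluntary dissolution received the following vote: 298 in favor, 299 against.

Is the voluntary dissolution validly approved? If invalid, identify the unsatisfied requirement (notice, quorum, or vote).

Notice: 45 days given; 45 required. Satisfied.
Quorum: 10% of 5,967 = 596.70, rounded up to 597; 597 present. Satisfied.
Vote: requires a majority of those present (597); a majority of 597 is 299, so 299 needed; 298 in favor. Not satisfied.

Invalid — vote requirement not satisfied.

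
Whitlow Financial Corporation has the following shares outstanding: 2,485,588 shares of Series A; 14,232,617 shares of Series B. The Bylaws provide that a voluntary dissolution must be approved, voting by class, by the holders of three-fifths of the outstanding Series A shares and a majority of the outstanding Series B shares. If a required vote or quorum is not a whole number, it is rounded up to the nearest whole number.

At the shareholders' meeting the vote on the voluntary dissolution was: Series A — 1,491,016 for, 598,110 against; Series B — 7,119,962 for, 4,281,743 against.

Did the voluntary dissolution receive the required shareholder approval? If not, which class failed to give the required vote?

Not approved — the Series A shares did not give the required vote.

Series A: 3/5 of 2485588 = 1491352.80, rounded up to 1491353; 1,491,353 required, 1,491,016 in favor — not approved.
Series B: a majority of 14232617 is 7116309; 7,116,309 required, 7,119,962 in favor — approved.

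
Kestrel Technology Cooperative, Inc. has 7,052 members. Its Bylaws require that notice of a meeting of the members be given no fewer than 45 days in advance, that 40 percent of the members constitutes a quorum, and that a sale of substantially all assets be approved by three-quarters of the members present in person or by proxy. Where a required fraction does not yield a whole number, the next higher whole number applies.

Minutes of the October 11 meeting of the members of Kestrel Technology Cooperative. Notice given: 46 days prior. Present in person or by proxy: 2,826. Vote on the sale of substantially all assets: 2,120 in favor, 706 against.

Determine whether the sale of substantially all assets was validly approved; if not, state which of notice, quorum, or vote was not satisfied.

Notice: 46 days given; 45 required. Satisfied.
Quorum: 40% of 7,052 = 2,820.80, rounded up to 2,821; 2,826 present. Satisfied.
Vote: requires three-fourths of those present (2,826); 3/4 of 2826 = 2119.50, rounded up to 2120, so 2,120 needed; 2,120 in favor. Satisfied.

Valid — all requirements satisfied.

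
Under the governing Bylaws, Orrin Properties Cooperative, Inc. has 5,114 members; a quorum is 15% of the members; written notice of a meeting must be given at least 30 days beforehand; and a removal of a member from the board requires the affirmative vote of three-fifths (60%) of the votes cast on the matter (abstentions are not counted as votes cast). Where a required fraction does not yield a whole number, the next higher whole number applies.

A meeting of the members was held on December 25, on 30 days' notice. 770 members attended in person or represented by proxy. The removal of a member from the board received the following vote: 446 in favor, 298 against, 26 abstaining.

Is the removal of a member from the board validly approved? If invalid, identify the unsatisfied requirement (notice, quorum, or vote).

Notice: 30 days given; 30 required. Satisfied.
Quorum: 15% of 5,114 = 767.10, rounded up to 768; 770 present. Satisfied.
Vote: requires three-fifths of the votes cast (770 − 26 abstaining = 744); 3/5 of 744 = 446.40, rounded up to 447, so 447 needed; 446 in favor. Not satisfied.

Invalid — vote requirement not satisfied.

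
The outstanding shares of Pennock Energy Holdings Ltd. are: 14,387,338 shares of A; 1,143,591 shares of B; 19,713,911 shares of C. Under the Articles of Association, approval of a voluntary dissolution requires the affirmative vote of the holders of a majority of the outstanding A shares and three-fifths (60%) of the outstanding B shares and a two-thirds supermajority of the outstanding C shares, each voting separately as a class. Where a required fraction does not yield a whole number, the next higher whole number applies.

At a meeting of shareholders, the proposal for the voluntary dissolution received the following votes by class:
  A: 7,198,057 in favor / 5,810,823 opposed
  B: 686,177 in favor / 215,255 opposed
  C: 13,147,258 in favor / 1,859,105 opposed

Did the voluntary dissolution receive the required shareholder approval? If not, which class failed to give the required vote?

A: a majority of 14387338 is 7193670; 7,193,670 required, 7,198,057 in favor — approved.
B: 3/5 of 1143591 = 686154.60, rounded up to 686155; 686,155 required, 686,177 in favor — approved.
C: 2/3 of 19713911 = 13142607.33, rounded up to 13142608; 13,142,608 required, 13,147,258 in favor — approved.

Approved — every class gave the required vote.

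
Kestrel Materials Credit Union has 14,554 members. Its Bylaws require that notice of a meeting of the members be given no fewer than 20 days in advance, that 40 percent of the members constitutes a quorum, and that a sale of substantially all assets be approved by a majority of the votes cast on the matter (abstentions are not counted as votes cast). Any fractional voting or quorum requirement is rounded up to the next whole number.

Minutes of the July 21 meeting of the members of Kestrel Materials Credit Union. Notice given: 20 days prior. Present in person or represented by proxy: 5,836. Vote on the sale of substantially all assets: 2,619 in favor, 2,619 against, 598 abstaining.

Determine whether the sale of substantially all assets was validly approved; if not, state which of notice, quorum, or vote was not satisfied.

Notice: 20 days given; 20 required. Satisfied.
Quorum: 40% of 14,554 = 5,821.60, rounded up to 5,822; 5,836 present. Satisfied.
Vote: requires a majority of the votes cast (5,836 − 598 abstaining = 5,238); a majority of 5238 is 2620, so 2,620 needed; 2,619 in favor. Not satisfied.

Invalid — vote requirement not satisfied.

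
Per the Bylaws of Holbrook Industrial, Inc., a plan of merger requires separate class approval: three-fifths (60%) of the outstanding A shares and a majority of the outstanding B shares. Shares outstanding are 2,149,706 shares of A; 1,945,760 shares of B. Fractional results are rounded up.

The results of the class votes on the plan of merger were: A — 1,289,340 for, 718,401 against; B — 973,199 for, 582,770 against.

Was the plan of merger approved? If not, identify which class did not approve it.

A: 3/5 of 2149706 = 1289823.60, rounded up to 1289824; 1,289,824 required, 1,289,340 in favor — not approved.
B: a majority of 1945760 is 972881; 972,881 required, 973,199 in favor — approved.

Not approved — the A shares did not give the required vote.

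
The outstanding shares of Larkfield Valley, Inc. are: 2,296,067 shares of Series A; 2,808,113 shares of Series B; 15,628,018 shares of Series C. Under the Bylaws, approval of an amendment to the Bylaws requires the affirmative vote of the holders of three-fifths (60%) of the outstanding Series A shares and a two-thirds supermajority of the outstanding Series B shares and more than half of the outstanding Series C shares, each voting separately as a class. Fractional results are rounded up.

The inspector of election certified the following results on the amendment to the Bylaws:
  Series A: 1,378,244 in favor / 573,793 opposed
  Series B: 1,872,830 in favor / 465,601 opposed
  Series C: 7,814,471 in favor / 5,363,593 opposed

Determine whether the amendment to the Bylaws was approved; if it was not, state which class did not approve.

Series A: 3/5 of 2296067 = 1377640.20, rounded up to 1377641; 1,377,641 required, 1,378,244 in favor — approved.
Series B: 2/3 of 2808113 = 1872075.33, rounded up to 1872076; 1,872,076 required, 1,872,830 in favor — approved.
Series C: a majority of 15628018 is 7814010; 7,814,010 required, 7,814,471 in favor — approved.

Approved — every class gave the required vote.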